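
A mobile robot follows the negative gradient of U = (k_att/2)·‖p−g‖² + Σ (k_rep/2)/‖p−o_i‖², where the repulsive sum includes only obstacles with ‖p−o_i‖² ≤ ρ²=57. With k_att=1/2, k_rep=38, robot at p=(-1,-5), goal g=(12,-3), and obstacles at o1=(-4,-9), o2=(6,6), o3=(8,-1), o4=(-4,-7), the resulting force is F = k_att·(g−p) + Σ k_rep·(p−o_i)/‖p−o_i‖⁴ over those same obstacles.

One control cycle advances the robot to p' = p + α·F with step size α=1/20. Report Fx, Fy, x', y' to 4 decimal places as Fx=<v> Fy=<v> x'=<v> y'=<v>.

F_att = 1/2·(g−p) = 1/2·(13,2) = (6.5000,1.0000)
o1: d²=25 ≤ ρ²=57; F_rep = 38·(3,4)/25² = (0.1824,0.2432)
o2: d²=170 > ρ²=57 → inactive
o3: d²=97 > ρ²=57 → inactive
o4: d²=13 ≤ ρ²=57; F_rep = 38·(3,2)/13² = (0.6746,0.4497)
F = F_att + ΣF_rep = (7.3570,1.6929)
p' = p + 1/20·F = (-0.6322,-4.9154)

Fx=7.3570 Fy=1.6929 x'=-0.6322 y'=-4.9154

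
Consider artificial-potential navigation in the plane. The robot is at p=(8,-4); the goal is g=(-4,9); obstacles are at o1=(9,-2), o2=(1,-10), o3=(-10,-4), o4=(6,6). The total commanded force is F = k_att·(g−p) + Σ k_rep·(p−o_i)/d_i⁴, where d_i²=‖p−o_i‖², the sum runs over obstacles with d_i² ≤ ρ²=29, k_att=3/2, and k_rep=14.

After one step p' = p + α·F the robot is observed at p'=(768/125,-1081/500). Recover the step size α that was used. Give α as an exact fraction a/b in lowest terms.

F_att = 3/2·(g−p) = 3/2·(-12,13) = (-18.0000,19.5000)
o1: d²=5 ≤ ρ²=29; F_rep = 14·(-1,-2)/5² = (-0.5600,-1.1200)
o2: d²=85 > ρ²=29 → inactive
o3: d²=324 > ρ²=29 → inactive
o4: d²=104 > ρ²=29 → inactive
F = F_att + ΣF_rep = (-18.5600,18.3800)
Δp = p'−p = (-1.8560,1.8380); α = Δx/Fx = (-232/125) / (-464/25) = 1/10
check: Δy/Fy = (919/500) / (919/50) = 1/10 ✓

α = 1/10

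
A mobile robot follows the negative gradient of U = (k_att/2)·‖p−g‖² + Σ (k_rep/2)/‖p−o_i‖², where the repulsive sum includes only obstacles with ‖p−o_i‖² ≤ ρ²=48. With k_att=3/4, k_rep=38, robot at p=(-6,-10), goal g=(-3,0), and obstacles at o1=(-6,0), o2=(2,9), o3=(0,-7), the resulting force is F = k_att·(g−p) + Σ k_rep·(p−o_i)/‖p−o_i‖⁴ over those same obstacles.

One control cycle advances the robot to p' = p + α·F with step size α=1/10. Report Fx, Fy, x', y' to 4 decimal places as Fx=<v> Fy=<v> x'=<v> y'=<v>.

F_att = 3/4·(g−p) = 3/4·(3,10) = (2.2500,7.5000)
o1: d²=100 > ρ²=48 → inactive
o2: d²=425 > ρ²=48 → inactive
o3: d²=45 ≤ ρ²=48; F_rep = 38·(-6,-3)/45² = (-0.1126,-0.0563)
F = F_att + ΣF_rep = (2.1374,7.4437)
p' = p + 1/10·F = (-5.7863,-9.2556)

Fx=2.1374 Fy=7.4437 x'=-5.7863 y'=-9.2556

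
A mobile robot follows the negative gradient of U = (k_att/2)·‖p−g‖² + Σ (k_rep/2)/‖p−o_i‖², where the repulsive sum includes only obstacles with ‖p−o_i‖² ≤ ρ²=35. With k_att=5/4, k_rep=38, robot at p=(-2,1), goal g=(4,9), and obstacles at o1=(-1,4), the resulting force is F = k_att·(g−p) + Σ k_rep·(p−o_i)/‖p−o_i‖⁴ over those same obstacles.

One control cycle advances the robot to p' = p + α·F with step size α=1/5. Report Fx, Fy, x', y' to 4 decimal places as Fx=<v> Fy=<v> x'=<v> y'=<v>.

F_att = 5/4·(g−p) = 5/4·(6,8) = (7.5000,10.0000)
o1: d²=10 ≤ ρ²=35; F_rep = 38·(-1,-3)/10² = (-0.3800,-1.1400)
F = F_att + ΣF_rep = (7.1200,8.8600)
p' = p + 1/5·F = (-0.5760,2.7720)

Fx=7.1200 Fy=8.8600 x'=-0.5760 y'=2.7720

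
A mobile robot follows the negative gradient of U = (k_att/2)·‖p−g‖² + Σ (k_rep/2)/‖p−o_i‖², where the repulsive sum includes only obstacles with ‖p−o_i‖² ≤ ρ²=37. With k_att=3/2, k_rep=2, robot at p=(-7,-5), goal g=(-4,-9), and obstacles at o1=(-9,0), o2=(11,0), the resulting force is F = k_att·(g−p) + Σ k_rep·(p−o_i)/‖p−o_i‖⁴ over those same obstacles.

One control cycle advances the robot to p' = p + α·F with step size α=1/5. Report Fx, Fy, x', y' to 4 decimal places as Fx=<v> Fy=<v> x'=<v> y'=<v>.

F_att = 3/2·(g−p) = 3/2·(3,-4) = (4.5000,-6.0000)
o1: d²=29 ≤ ρ²=37; F_rep = 2·(2,-5)/29² = (0.0048,-0.0119)
o2: d²=349 > ρ²=37 → inactive
F = F_att + ΣF_rep = (4.5048,-6.0119)
p' = p + 1/5·F = (-6.0990,-6.2024)

Fx=4.5048 Fy=-6.0119 x'=-6.0990 y'=-6.2024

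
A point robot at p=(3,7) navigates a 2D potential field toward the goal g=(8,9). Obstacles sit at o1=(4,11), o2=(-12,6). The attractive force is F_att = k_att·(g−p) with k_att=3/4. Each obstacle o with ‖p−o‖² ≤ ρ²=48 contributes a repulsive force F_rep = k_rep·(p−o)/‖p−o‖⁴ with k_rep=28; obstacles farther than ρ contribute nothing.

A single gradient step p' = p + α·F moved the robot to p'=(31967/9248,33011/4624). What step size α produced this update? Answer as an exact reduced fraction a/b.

F_att = 3/4·(g−p) = 3/4·(5,2) = (3.7500,1.5000)
o1: d²=17 ≤ ρ²=48; F_rep = 28·(-1,-4)/17² = (-0.0969,-0.3875)
o2: d²=226 > ρ²=48 → inactive
F = F_att + ΣF_rep = (3.6531,1.1125)
Δp = p'−p = (0.4566,0.1391); α = Δx/Fx = (4223/9248) / (4223/1156) = 1/8
check: Δy/Fy = (643/4624) / (643/578) = 1/8 ✓

α = 1/8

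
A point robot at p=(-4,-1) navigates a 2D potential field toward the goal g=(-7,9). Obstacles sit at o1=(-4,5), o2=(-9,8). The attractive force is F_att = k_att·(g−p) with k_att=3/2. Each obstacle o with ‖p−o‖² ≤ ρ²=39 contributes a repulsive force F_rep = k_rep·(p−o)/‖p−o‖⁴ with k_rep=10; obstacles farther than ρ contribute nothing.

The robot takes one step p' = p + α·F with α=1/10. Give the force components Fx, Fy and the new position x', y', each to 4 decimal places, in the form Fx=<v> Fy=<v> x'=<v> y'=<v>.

F_att = 3/2·(g−p) = 3/2·(-3,10) = (-4.5000,15.0000)
o1: d²=36 ≤ ρ²=39; F_rep = 10·(0,-6)/36² = (0.0000,-0.0463)
o2: d²=106 > ρ²=39 → inactive
F = F_att + ΣF_rep = (-4.5000,14.9537)
p' = p + 1/10·F = (-4.4500,0.4954)

Fx=-4.5000 Fy=14.9537 x'=-4.4500 y'=0.4954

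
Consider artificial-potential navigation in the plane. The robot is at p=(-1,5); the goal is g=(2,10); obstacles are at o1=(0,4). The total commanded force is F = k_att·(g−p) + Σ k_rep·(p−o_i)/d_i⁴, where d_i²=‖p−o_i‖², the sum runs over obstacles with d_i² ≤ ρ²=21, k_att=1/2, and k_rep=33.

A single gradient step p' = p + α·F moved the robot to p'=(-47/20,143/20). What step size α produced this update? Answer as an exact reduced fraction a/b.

α = 1/5

F_att = 1/2·(g−p) = 1/2·(3,5) = (1.5000,2.5000)
o1: d²=2 ≤ ρ²=21; F_rep = 33·(-1,1)/2² = (-8.2500,8.2500)
F = F_att + ΣF_rep = (-6.7500,10.7500)
Δp = p'−p = (-1.3500,2.1500); α = Δx/Fx = (-27/20) / (-27/4) = 1/5
check: Δy/Fy = (43/20) / (43/4) = 1/5 ✓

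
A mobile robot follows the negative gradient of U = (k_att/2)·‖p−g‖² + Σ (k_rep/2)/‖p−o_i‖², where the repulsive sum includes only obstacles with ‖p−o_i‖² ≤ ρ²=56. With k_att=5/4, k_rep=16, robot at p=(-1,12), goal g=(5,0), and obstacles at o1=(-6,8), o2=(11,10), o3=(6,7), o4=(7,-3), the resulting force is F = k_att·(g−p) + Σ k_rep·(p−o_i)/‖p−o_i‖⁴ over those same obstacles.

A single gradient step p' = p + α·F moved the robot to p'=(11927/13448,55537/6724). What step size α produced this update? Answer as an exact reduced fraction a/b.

α = 1/4

F_att = 5/4·(g−p) = 5/4·(6,-12) = (7.5000,-15.0000)
o1: d²=41 ≤ ρ²=56; F_rep = 16·(5,4)/41² = (0.0476,0.0381)
o2: d²=148 > ρ²=56 → inactive
o3: d²=74 > ρ²=56 → inactive
o4: d²=289 > ρ²=56 → inactive
F = F_att + ΣF_rep = (7.5476,-14.9619)
Δp = p'−p = (1.8869,-3.7405); α = Δx/Fx = (25375/13448) / (25375/3362) = 1/4
check: Δy/Fy = (-25151/6724) / (-25151/1681) = 1/4 ✓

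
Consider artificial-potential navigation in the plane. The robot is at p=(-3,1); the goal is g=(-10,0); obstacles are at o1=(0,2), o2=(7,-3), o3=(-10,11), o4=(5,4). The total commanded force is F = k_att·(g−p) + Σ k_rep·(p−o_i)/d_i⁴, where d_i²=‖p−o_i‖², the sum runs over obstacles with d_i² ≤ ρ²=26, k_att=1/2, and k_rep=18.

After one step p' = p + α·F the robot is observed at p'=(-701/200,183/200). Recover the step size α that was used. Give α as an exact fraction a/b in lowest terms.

α = 1/8

F_att = 1/2·(g−p) = 1/2·(-7,-1) = (-3.5000,-0.5000)
o1: d²=10 ≤ ρ²=26; F_rep = 18·(-3,-1)/10² = (-0.5400,-0.1800)
o2: d²=116 > ρ²=26 → inactive
o3: d²=149 > ρ²=26 → inactive
o4: d²=73 > ρ²=26 → inactive
F = F_att + ΣF_rep = (-4.0400,-0.6800)
Δp = p'−p = (-0.5050,-0.0850); α = Δx/Fx = (-101/200) / (-101/25) = 1/8
check: Δy/Fy = (-17/200) / (-17/25) = 1/8 ✓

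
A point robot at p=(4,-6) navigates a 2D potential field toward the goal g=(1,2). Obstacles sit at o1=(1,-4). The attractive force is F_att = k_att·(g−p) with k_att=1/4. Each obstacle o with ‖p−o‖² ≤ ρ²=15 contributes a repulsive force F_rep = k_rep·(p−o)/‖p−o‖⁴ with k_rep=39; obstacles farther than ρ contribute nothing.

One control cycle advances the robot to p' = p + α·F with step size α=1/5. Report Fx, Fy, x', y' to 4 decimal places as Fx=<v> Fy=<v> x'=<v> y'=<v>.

F_att = 1/4·(g−p) = 1/4·(-3,8) = (-0.7500,2.0000)
o1: d²=13 ≤ ρ²=15; F_rep = 39·(3,-2)/13² = (0.6923,-0.4615)
F = F_att + ΣF_rep = (-0.0577,1.5385)
p' = p + 1/5·F = (3.9885,-5.6923)

Fx=-0.0577 Fy=1.5385 x'=3.9885 y'=-5.6923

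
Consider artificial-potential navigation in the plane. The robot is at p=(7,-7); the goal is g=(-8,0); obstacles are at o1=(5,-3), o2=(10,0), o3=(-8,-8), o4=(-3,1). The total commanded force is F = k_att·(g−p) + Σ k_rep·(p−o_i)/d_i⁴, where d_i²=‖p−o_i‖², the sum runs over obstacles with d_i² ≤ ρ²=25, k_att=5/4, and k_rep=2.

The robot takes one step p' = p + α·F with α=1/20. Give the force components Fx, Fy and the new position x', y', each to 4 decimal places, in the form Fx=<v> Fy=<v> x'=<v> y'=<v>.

F_att = 5/4·(g−p) = 5/4·(-15,7) = (-18.7500,8.7500)
o1: d²=20 ≤ ρ²=25; F_rep = 2·(2,-4)/20² = (0.0100,-0.0200)
o2: d²=58 > ρ²=25 → inactive
o3: d²=226 > ρ²=25 → inactive
o4: d²=164 > ρ²=25 → inactive
F = F_att + ΣF_rep = (-18.7400,8.7300)
p' = p + 1/20·F = (6.0630,-6.5635)

Fx=-18.7400 Fy=8.7300 x'=6.0630 y'=-6.5635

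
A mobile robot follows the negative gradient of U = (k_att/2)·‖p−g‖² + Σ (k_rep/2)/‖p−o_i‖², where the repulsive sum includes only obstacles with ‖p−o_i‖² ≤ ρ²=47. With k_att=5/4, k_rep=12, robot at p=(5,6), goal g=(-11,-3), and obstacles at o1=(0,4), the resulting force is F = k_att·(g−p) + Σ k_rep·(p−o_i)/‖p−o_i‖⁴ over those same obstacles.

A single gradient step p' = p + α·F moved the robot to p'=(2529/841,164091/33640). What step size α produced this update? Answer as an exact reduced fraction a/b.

α = 1/10

F_att = 5/4·(g−p) = 5/4·(-16,-9) = (-20.0000,-11.2500)
o1: d²=29 ≤ ρ²=47; F_rep = 12·(5,2)/29² = (0.0713,0.0285)
F = F_att + ΣF_rep = (-19.9287,-11.2215)
Δp = p'−p = (-1.9929,-1.1221); α = Δx/Fx = (-1676/841) / (-16760/841) = 1/10
check: Δy/Fy = (-37749/33640) / (-37749/3364) = 1/10 ✓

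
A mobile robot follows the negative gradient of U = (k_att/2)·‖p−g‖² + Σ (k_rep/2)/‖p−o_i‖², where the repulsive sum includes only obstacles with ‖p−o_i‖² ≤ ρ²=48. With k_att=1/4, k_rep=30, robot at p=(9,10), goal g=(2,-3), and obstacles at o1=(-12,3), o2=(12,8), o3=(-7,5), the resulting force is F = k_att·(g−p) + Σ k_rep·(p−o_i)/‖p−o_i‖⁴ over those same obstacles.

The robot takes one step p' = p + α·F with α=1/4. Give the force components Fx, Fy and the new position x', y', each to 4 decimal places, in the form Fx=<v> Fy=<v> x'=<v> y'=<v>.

Fx=-2.2825 Fy=-2.8950 x'=8.4294 y'=9.2763

F_att = 1/4·(g−p) = 1/4·(-7,-13) = (-1.7500,-3.2500)
o1: d²=490 > ρ²=48 → inactive
o2: d²=13 ≤ ρ²=48; F_rep = 30·(-3,2)/13² = (-0.5325,0.3550)
o3: d²=281 > ρ²=48 → inactive
F = F_att + ΣF_rep = (-2.2825,-2.8950)
p' = p + 1/4·F = (8.4294,9.2763)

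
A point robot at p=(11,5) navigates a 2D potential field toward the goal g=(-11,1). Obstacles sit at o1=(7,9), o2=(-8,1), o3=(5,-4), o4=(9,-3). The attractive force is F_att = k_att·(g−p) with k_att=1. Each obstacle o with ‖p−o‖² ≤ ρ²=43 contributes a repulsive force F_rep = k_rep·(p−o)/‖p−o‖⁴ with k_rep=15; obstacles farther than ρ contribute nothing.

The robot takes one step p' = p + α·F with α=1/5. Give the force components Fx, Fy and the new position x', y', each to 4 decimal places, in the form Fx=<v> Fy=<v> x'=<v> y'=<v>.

F_att = 1·(g−p) = 1·(-22,-4) = (-22.0000,-4.0000)
o1: d²=32 ≤ ρ²=43; F_rep = 15·(4,-4)/32² = (0.0586,-0.0586)
o2: d²=377 > ρ²=43 → inactive
o3: d²=117 > ρ²=43 → inactive
o4: d²=68 > ρ²=43 → inactive
F = F_att + ΣF_rep = (-21.9414,-4.0586)
p' = p + 1/5·F = (6.6117,4.1883)

Fx=-21.9414 Fy=-4.0586 x'=6.6117 y'=4.1883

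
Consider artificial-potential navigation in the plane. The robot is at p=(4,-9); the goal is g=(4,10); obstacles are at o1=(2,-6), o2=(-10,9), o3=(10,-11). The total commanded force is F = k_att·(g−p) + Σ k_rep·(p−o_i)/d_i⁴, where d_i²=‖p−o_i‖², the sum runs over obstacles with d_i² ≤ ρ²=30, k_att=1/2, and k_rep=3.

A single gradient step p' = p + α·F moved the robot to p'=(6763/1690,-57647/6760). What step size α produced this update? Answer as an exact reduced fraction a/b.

F_att = 1/2·(g−p) = 1/2·(0,19) = (0.0000,9.5000)
o1: d²=13 ≤ ρ²=30; F_rep = 3·(2,-3)/13² = (0.0355,-0.0533)
o2: d²=520 > ρ²=30 → inactive
o3: d²=40 > ρ²=30 → inactive
F = F_att + ΣF_rep = (0.0355,9.4467)
Δp = p'−p = (0.0018,0.4723); α = Δx/Fx = (3/1690) / (6/169) = 1/20
check: Δy/Fy = (3193/6760) / (3193/338) = 1/20 ✓

α = 1/20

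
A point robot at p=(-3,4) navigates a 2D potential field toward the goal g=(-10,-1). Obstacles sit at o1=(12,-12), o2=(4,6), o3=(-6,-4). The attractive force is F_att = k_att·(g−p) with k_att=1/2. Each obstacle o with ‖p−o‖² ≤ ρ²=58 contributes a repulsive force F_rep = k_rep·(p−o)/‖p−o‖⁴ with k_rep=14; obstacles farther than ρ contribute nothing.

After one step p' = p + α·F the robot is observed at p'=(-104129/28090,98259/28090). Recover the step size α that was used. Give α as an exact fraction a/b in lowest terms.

α = 1/5

F_att = 1/2·(g−p) = 1/2·(-7,-5) = (-3.5000,-2.5000)
o1: d²=481 > ρ²=58 → inactive
o2: d²=53 ≤ ρ²=58; F_rep = 14·(-7,-2)/53² = (-0.0349,-0.0100)
o3: d²=73 > ρ²=58 → inactive
F = F_att + ΣF_rep = (-3.5349,-2.5100)
Δp = p'−p = (-0.7070,-0.5020); α = Δx/Fx = (-19859/28090) / (-19859/5618) = 1/5
check: Δy/Fy = (-14101/28090) / (-14101/5618) = 1/5 ✓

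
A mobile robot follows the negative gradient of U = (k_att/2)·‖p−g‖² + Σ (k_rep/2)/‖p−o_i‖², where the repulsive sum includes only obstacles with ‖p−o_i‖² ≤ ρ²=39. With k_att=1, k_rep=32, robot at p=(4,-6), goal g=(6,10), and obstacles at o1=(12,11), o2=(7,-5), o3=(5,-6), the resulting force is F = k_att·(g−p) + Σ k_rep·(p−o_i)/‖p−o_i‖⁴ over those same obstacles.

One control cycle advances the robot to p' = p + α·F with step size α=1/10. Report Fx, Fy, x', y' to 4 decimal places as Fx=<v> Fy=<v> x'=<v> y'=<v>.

F_att = 1·(g−p) = 1·(2,16) = (2.0000,16.0000)
o1: d²=353 > ρ²=39 → inactive
o2: d²=10 ≤ ρ²=39; F_rep = 32·(-3,-1)/10² = (-0.9600,-0.3200)
o3: d²=1 ≤ ρ²=39; F_rep = 32·(-1,0)/1² = (-32.0000,0.0000)
F = F_att + ΣF_rep = (-30.9600,15.6800)
p' = p + 1/10·F = (0.9040,-4.4320)

Fx=-30.9600 Fy=15.6800 x'=0.9040 y'=-4.4320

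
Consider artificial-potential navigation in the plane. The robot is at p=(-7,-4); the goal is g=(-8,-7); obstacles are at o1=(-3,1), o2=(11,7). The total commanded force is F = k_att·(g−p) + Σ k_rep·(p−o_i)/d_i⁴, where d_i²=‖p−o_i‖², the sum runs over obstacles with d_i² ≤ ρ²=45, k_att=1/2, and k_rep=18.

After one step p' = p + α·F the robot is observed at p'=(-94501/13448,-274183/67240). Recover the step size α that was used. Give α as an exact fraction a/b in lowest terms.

F_att = 1/2·(g−p) = 1/2·(-1,-3) = (-0.5000,-1.5000)
o1: d²=41 ≤ ρ²=45; F_rep = 18·(-4,-5)/41² = (-0.0428,-0.0535)
o2: d²=445 > ρ²=45 → inactive
F = F_att + ΣF_rep = (-0.5428,-1.5535)
Δp = p'−p = (-0.0271,-0.0777); α = Δx/Fx = (-365/13448) / (-1825/3362) = 1/20
check: Δy/Fy = (-5223/67240) / (-5223/3362) = 1/20 ✓

α = 1/20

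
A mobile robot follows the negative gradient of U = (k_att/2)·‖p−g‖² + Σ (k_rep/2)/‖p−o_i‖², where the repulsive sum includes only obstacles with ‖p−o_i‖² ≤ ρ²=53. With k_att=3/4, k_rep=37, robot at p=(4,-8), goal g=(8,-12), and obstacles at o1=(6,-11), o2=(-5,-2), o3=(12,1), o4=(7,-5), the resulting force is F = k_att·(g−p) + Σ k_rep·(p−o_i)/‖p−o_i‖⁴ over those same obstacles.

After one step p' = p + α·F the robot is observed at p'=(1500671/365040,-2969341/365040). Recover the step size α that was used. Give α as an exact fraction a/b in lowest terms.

α = 1/20

F_att = 3/4·(g−p) = 3/4·(4,-4) = (3.0000,-3.0000)
o1: d²=13 ≤ ρ²=53; F_rep = 37·(-2,3)/13² = (-0.4379,0.6568)
o2: d²=117 > ρ²=53 → inactive
o3: d²=145 > ρ²=53 → inactive
o4: d²=18 ≤ ρ²=53; F_rep = 37·(-3,-3)/18² = (-0.3426,-0.3426)
F = F_att + ΣF_rep = (2.2195,-2.6858)
Δp = p'−p = (0.1110,-0.1343); α = Δx/Fx = (40511/365040) / (40511/18252) = 1/20
check: Δy/Fy = (-49021/365040) / (-49021/18252) = 1/20 ✓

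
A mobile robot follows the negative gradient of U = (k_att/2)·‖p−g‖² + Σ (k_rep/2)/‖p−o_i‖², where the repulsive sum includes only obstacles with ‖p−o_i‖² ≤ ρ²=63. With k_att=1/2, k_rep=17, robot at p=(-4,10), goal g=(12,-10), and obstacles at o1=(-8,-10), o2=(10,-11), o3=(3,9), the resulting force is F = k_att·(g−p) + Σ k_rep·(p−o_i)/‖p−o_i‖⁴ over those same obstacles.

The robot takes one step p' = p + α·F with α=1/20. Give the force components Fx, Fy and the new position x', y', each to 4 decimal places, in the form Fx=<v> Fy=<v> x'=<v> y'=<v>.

Fx=7.9524 Fy=-9.9932 x'=-3.6024 y'=9.5003

F_att = 1/2·(g−p) = 1/2·(16,-20) = (8.0000,-10.0000)
o1: d²=416 > ρ²=63 → inactive
o2: d²=637 > ρ²=63 → inactive
o3: d²=50 ≤ ρ²=63; F_rep = 17·(-7,1)/50² = (-0.0476,0.0068)
F = F_att + ΣF_rep = (7.9524,-9.9932)
p' = p + 1/20·F = (-3.6024,9.5003)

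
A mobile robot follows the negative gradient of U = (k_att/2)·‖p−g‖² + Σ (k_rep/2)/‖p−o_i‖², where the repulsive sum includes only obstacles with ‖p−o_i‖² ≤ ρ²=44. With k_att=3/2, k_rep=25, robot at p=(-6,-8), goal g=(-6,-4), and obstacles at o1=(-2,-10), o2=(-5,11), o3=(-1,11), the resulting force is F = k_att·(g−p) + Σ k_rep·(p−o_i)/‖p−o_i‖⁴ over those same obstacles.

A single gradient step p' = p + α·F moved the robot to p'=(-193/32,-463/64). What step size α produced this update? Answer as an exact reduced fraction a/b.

α = 1/8

F_att = 3/2·(g−p) = 3/2·(0,4) = (0.0000,6.0000)
o1: d²=20 ≤ ρ²=44; F_rep = 25·(-4,2)/20² = (-0.2500,0.1250)
o2: d²=362 > ρ²=44 → inactive
o3: d²=386 > ρ²=44 → inactive
F = F_att + ΣF_rep = (-0.2500,6.1250)
Δp = p'−p = (-0.0312,0.7656); α = Δx/Fx = (-1/32) / (-1/4) = 1/8
check: Δy/Fy = (49/64) / (49/8) = 1/8 ✓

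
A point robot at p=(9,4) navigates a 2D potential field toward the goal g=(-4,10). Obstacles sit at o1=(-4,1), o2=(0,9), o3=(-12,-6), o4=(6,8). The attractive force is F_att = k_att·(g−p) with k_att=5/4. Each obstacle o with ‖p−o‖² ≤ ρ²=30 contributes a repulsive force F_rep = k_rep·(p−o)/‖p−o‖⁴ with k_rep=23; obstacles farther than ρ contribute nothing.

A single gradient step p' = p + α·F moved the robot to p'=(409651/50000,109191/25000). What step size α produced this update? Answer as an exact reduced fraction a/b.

F_att = 5/4·(g−p) = 5/4·(-13,6) = (-16.2500,7.5000)
o1: d²=178 > ρ²=30 → inactive
o2: d²=106 > ρ²=30 → inactive
o3: d²=541 > ρ²=30 → inactive
o4: d²=25 ≤ ρ²=30; F_rep = 23·(3,-4)/25² = (0.1104,-0.1472)
F = F_att + ΣF_rep = (-16.1396,7.3528)
Δp = p'−p = (-0.8070,0.3676); α = Δx/Fx = (-40349/50000) / (-40349/2500) = 1/20
check: Δy/Fy = (9191/25000) / (9191/1250) = 1/20 ✓

α = 1/20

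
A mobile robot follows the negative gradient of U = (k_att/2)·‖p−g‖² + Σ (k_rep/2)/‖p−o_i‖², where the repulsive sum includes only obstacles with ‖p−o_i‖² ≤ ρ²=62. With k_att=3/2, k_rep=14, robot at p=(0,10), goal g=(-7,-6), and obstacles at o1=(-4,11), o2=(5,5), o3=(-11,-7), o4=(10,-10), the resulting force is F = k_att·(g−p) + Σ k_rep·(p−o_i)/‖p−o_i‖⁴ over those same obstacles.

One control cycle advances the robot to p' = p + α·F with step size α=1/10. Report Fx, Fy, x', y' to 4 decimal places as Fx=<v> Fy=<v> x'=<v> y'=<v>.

Fx=-10.3342 Fy=-24.0204 x'=-1.0334 y'=7.5980

F_att = 3/2·(g−p) = 3/2·(-7,-16) = (-10.5000,-24.0000)
o1: d²=17 ≤ ρ²=62; F_rep = 14·(4,-1)/17² = (0.1938,-0.0484)
o2: d²=50 ≤ ρ²=62; F_rep = 14·(-5,5)/50² = (-0.0280,0.0280)
o3: d²=410 > ρ²=62 → inactive
o4: d²=500 > ρ²=62 → inactive
F = F_att + ΣF_rep = (-10.3342,-24.0204)
p' = p + 1/10·F = (-1.0334,7.5980)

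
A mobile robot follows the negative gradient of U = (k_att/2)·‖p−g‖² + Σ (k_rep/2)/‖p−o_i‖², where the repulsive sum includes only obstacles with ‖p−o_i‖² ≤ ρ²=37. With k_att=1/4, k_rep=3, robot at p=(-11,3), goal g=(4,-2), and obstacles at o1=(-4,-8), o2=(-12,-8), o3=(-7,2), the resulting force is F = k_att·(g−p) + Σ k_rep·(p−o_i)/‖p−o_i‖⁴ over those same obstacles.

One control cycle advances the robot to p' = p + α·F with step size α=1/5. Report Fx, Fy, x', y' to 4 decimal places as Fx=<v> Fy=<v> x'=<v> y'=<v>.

Fx=3.7085 Fy=-1.2396 x'=-10.2583 y'=2.7521

F_att = 1/4·(g−p) = 1/4·(15,-5) = (3.7500,-1.2500)
o1: d²=170 > ρ²=37 → inactive
o2: d²=122 > ρ²=37 → inactive
o3: d²=17 ≤ ρ²=37; F_rep = 3·(-4,1)/17² = (-0.0415,0.0104)
F = F_att + ΣF_rep = (3.7085,-1.2396)
p' = p + 1/5·F = (-10.2583,2.7521)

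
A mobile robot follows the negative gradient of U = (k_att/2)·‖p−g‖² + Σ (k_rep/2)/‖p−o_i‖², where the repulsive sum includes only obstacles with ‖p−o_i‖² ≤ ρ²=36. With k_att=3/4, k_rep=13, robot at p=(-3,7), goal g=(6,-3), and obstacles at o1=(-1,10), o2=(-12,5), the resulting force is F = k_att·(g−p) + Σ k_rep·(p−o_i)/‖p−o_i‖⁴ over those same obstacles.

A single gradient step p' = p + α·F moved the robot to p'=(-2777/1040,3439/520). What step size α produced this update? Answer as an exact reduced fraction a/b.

F_att = 3/4·(g−p) = 3/4·(9,-10) = (6.7500,-7.5000)
o1: d²=13 ≤ ρ²=36; F_rep = 13·(-2,-3)/13² = (-0.1538,-0.2308)
o2: d²=85 > ρ²=36 → inactive
F = F_att + ΣF_rep = (6.5962,-7.7308)
Δp = p'−p = (0.3298,-0.3865); α = Δx/Fx = (343/1040) / (343/52) = 1/20
check: Δy/Fy = (-201/520) / (-201/26) = 1/20 ✓

α = 1/20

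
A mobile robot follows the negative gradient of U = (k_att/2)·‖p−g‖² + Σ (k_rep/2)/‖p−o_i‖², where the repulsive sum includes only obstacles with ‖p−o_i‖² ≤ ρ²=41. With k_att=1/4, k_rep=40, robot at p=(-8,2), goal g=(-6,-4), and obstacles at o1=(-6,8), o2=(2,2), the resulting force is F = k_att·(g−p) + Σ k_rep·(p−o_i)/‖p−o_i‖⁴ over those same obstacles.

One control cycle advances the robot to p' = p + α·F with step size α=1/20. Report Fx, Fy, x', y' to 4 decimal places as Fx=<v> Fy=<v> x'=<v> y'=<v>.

F_att = 1/4·(g−p) = 1/4·(2,-6) = (0.5000,-1.5000)
o1: d²=40 ≤ ρ²=41; F_rep = 40·(-2,-6)/40² = (-0.0500,-0.1500)
o2: d²=100 > ρ²=41 → inactive
F = F_att + ΣF_rep = (0.4500,-1.6500)
p' = p + 1/20·F = (-7.9775,1.9175)

Fx=0.4500 Fy=-1.6500 x'=-7.9775 y'=1.9175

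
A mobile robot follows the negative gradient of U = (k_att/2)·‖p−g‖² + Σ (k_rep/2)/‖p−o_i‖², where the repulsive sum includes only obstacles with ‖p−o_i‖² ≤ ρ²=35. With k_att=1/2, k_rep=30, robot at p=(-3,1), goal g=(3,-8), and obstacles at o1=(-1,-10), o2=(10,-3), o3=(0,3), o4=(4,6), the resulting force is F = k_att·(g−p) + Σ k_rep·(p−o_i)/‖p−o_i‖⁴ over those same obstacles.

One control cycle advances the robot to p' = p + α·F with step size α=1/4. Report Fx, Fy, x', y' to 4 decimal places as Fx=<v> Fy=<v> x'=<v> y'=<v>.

F_att = 1/2·(g−p) = 1/2·(6,-9) = (3.0000,-4.5000)
o1: d²=125 > ρ²=35 → inactive
o2: d²=185 > ρ²=35 → inactive
o3: d²=13 ≤ ρ²=35; F_rep = 30·(-3,-2)/13² = (-0.5325,-0.3550)
o4: d²=74 > ρ²=35 → inactive
F = F_att + ΣF_rep = (2.4675,-4.8550)
p' = p + 1/4·F = (-2.3831,-0.2138)

Fx=2.4675 Fy=-4.8550 x'=-2.3831 y'=-0.2138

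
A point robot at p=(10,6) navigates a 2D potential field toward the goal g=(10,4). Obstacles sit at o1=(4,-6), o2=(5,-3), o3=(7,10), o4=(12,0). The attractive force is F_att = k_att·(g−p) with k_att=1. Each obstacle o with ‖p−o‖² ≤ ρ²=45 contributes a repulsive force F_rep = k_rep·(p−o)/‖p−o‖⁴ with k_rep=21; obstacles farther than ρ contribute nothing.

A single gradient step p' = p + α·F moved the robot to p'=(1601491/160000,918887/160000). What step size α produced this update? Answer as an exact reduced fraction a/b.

α = 1/8

F_att = 1·(g−p) = 1·(0,-2) = (0.0000,-2.0000)
o1: d²=180 > ρ²=45 → inactive
o2: d²=106 > ρ²=45 → inactive
o3: d²=25 ≤ ρ²=45; F_rep = 21·(3,-4)/25² = (0.1008,-0.1344)
o4: d²=40 ≤ ρ²=45; F_rep = 21·(-2,6)/40² = (-0.0262,0.0788)
F = F_att + ΣF_rep = (0.0746,-2.0556)
Δp = p'−p = (0.0093,-0.2570); α = Δx/Fx = (1491/160000) / (1491/20000) = 1/8
check: Δy/Fy = (-41113/160000) / (-41113/20000) = 1/8 ✓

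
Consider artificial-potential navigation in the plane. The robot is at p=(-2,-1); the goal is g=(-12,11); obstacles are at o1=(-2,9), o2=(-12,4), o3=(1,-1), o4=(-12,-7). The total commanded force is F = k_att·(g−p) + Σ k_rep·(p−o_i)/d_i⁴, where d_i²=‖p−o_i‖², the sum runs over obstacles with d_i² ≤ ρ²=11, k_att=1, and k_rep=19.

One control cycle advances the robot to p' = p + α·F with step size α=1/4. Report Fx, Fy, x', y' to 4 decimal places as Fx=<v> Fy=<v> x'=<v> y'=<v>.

Fx=-10.7037 Fy=12.0000 x'=-4.6759 y'=2.0000

F_att = 1·(g−p) = 1·(-10,12) = (-10.0000,12.0000)
o1: d²=100 > ρ²=11 → inactive
o2: d²=125 > ρ²=11 → inactive
o3: d²=9 ≤ ρ²=11; F_rep = 19·(-3,0)/9² = (-0.7037,0.0000)
o4: d²=136 > ρ²=11 → inactive
F = F_att + ΣF_rep = (-10.7037,12.0000)
p' = p + 1/4·F = (-4.6759,2.0000)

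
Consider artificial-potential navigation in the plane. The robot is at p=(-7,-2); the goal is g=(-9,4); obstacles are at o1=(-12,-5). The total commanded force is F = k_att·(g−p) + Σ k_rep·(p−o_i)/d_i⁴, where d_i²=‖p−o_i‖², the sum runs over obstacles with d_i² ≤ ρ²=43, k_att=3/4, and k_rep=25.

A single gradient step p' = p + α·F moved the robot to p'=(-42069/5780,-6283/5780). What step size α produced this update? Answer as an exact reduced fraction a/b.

F_att = 3/4·(g−p) = 3/4·(-2,6) = (-1.5000,4.5000)
o1: d²=34 ≤ ρ²=43; F_rep = 25·(5,3)/34² = (0.1081,0.0649)
F = F_att + ΣF_rep = (-1.3919,4.5649)
Δp = p'−p = (-0.2784,0.9130); α = Δx/Fx = (-1609/5780) / (-1609/1156) = 1/5
check: Δy/Fy = (5277/5780) / (5277/1156) = 1/5 ✓

α = 1/5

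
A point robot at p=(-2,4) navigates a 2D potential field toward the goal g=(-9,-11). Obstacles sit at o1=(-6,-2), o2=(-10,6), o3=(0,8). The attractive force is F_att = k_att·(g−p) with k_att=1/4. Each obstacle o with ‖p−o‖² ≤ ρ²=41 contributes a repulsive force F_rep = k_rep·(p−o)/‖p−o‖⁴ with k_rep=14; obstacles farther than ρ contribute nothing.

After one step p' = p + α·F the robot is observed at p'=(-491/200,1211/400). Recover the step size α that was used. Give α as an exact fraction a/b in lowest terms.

α = 1/4

F_att = 1/4·(g−p) = 1/4·(-7,-15) = (-1.7500,-3.7500)
o1: d²=52 > ρ²=41 → inactive
o2: d²=68 > ρ²=41 → inactive
o3: d²=20 ≤ ρ²=41; F_rep = 14·(-2,-4)/20² = (-0.0700,-0.1400)
F = F_att + ΣF_rep = (-1.8200,-3.8900)
Δp = p'−p = (-0.4550,-0.9725); α = Δx/Fx = (-91/200) / (-91/50) = 1/4
check: Δy/Fy = (-389/400) / (-389/100) = 1/4 ✓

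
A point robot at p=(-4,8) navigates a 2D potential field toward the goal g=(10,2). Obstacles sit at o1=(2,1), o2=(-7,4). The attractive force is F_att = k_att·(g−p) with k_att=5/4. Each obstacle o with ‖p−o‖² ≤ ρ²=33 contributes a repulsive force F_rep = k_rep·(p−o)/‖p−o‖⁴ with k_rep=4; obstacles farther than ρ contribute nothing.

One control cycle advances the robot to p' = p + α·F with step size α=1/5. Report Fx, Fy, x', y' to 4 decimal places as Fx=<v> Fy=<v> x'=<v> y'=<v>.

Fx=17.5192 Fy=-7.4744 x'=-0.4962 y'=6.5051

F_att = 5/4·(g−p) = 5/4·(14,-6) = (17.5000,-7.5000)
o1: d²=85 > ρ²=33 → inactive
o2: d²=25 ≤ ρ²=33; F_rep = 4·(3,4)/25² = (0.0192,0.0256)
F = F_att + ΣF_rep = (17.5192,-7.4744)
p' = p + 1/5·F = (-0.4962,6.5051)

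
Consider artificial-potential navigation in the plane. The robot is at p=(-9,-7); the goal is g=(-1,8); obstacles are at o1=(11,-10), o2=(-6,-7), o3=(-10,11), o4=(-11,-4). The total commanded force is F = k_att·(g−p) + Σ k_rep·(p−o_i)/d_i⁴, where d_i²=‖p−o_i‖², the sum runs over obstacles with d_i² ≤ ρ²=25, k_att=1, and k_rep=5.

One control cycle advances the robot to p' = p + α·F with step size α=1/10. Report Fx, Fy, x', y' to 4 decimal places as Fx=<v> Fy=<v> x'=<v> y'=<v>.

Fx=7.8740 Fy=14.9112 x'=-8.2126 y'=-5.5089

F_att = 1·(g−p) = 1·(8,15) = (8.0000,15.0000)
o1: d²=409 > ρ²=25 → inactive
o2: d²=9 ≤ ρ²=25; F_rep = 5·(-3,0)/9² = (-0.1852,0.0000)
o3: d²=325 > ρ²=25 → inactive
o4: d²=13 ≤ ρ²=25; F_rep = 5·(2,-3)/13² = (0.0592,-0.0888)
F = F_att + ΣF_rep = (7.8740,14.9112)
p' = p + 1/10·F = (-8.2126,-5.5089)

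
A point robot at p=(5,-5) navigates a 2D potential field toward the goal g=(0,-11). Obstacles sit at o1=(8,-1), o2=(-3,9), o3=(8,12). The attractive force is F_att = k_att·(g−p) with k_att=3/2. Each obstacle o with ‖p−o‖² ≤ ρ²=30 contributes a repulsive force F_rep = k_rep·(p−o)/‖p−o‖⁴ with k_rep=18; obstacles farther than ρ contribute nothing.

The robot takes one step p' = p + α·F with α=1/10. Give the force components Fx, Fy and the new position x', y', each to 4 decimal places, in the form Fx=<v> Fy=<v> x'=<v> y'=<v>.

F_att = 3/2·(g−p) = 3/2·(-5,-6) = (-7.5000,-9.0000)
o1: d²=25 ≤ ρ²=30; F_rep = 18·(-3,-4)/25² = (-0.0864,-0.1152)
o2: d²=260 > ρ²=30 → inactive
o3: d²=298 > ρ²=30 → inactive
F = F_att + ΣF_rep = (-7.5864,-9.1152)
p' = p + 1/10·F = (4.2414,-5.9115)

Fx=-7.5864 Fy=-9.1152 x'=4.2414 y'=-5.9115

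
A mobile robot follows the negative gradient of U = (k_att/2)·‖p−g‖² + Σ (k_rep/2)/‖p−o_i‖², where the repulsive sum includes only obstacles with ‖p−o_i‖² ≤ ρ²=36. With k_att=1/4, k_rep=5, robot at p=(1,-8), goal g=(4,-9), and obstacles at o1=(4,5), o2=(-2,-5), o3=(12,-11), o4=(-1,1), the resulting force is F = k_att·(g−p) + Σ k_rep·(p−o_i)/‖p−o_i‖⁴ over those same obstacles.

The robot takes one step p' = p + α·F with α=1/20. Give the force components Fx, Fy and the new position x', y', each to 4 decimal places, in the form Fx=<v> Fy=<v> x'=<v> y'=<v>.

F_att = 1/4·(g−p) = 1/4·(3,-1) = (0.7500,-0.2500)
o1: d²=178 > ρ²=36 → inactive
o2: d²=18 ≤ ρ²=36; F_rep = 5·(3,-3)/18² = (0.0463,-0.0463)
o3: d²=130 > ρ²=36 → inactive
o4: d²=85 > ρ²=36 → inactive
F = F_att + ΣF_rep = (0.7963,-0.2963)
p' = p + 1/20·F = (1.0398,-8.0148)

Fx=0.7963 Fy=-0.2963 x'=1.0398 y'=-8.0148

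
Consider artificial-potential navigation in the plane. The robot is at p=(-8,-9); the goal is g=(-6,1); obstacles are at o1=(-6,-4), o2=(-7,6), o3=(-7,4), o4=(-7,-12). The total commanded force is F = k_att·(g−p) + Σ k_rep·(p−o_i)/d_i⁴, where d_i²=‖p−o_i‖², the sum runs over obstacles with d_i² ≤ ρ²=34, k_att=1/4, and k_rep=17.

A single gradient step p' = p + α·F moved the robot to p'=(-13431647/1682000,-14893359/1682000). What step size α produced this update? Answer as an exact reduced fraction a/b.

F_att = 1/4·(g−p) = 1/4·(2,10) = (0.5000,2.5000)
o1: d²=29 ≤ ρ²=34; F_rep = 17·(-2,-5)/29² = (-0.0404,-0.1011)
o2: d²=226 > ρ²=34 → inactive
o3: d²=170 > ρ²=34 → inactive
o4: d²=10 ≤ ρ²=34; F_rep = 17·(-1,3)/10² = (-0.1700,0.5100)
F = F_att + ΣF_rep = (0.2896,2.9089)
Δp = p'−p = (0.0145,0.1454); α = Δx/Fx = (24353/1682000) / (24353/84100) = 1/20
check: Δy/Fy = (244641/1682000) / (244641/84100) = 1/20 ✓

α = 1/20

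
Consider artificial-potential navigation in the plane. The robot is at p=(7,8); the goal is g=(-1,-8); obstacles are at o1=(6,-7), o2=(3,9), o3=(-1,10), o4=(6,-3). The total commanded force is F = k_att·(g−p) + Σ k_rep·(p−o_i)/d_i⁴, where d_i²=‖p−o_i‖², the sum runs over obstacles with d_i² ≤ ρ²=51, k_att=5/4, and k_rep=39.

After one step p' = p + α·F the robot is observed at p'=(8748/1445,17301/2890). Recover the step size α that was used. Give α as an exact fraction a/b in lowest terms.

α = 1/10

F_att = 5/4·(g−p) = 5/4·(-8,-16) = (-10.0000,-20.0000)
o1: d²=226 > ρ²=51 → inactive
o2: d²=17 ≤ ρ²=51; F_rep = 39·(4,-1)/17² = (0.5398,-0.1349)
o3: d²=68 > ρ²=51 → inactive
o4: d²=122 > ρ²=51 → inactive
F = F_att + ΣF_rep = (-9.4602,-20.1349)
Δp = p'−p = (-0.9460,-2.0135); α = Δx/Fx = (-1367/1445) / (-2734/289) = 1/10
check: Δy/Fy = (-5819/2890) / (-5819/289) = 1/10 ✓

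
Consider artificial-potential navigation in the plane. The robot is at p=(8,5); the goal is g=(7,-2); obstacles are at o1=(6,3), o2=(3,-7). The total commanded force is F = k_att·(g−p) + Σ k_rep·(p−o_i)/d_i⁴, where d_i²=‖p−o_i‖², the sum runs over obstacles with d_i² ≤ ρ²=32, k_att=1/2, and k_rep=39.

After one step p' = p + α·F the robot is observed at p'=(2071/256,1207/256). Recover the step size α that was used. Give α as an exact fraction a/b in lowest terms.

α = 1/8

F_att = 1/2·(g−p) = 1/2·(-1,-7) = (-0.5000,-3.5000)
o1: d²=8 ≤ ρ²=32; F_rep = 39·(2,2)/8² = (1.2188,1.2188)
o2: d²=169 > ρ²=32 → inactive
F = F_att + ΣF_rep = (0.7188,-2.2812)
Δp = p'−p = (0.0898,-0.2852); α = Δx/Fx = (23/256) / (23/32) = 1/8
check: Δy/Fy = (-73/256) / (-73/32) = 1/8 ✓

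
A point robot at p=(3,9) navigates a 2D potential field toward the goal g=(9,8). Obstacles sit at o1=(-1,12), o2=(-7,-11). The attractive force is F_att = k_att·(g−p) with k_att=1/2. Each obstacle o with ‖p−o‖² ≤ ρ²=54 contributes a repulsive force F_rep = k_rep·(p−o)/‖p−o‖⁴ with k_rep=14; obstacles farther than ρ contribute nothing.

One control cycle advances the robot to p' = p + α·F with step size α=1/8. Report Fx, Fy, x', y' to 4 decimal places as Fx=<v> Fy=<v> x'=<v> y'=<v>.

F_att = 1/2·(g−p) = 1/2·(6,-1) = (3.0000,-0.5000)
o1: d²=25 ≤ ρ²=54; F_rep = 14·(4,-3)/25² = (0.0896,-0.0672)
o2: d²=500 > ρ²=54 → inactive
F = F_att + ΣF_rep = (3.0896,-0.5672)
p' = p + 1/8·F = (3.3862,8.9291)

Fx=3.0896 Fy=-0.5672 x'=3.3862 y'=8.9291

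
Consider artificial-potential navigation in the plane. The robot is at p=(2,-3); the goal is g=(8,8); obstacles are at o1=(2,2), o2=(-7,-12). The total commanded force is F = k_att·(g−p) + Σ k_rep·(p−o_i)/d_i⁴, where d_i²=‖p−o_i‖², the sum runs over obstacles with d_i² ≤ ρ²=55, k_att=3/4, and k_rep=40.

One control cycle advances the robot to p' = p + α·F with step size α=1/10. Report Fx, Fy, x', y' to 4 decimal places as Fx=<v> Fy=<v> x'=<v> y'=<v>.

F_att = 3/4·(g−p) = 3/4·(6,11) = (4.5000,8.2500)
o1: d²=25 ≤ ρ²=55; F_rep = 40·(0,-5)/25² = (0.0000,-0.3200)
o2: d²=162 > ρ²=55 → inactive
F = F_att + ΣF_rep = (4.5000,7.9300)
p' = p + 1/10·F = (2.4500,-2.2070)

Fx=4.5000 Fy=7.9300 x'=2.4500 y'=-2.2070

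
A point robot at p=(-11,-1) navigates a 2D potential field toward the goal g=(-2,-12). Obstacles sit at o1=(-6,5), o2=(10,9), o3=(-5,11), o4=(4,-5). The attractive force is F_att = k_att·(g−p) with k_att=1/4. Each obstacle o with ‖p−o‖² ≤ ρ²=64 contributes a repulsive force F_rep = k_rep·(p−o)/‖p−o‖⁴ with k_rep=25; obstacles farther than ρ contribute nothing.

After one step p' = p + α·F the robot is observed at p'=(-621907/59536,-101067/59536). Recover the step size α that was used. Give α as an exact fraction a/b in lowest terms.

F_att = 1/4·(g−p) = 1/4·(9,-11) = (2.2500,-2.7500)
o1: d²=61 ≤ ρ²=64; F_rep = 25·(-5,-6)/61² = (-0.0336,-0.0403)
o2: d²=541 > ρ²=64 → inactive
o3: d²=180 > ρ²=64 → inactive
o4: d²=241 > ρ²=64 → inactive
F = F_att + ΣF_rep = (2.2164,-2.7903)
Δp = p'−p = (0.5541,-0.6976); α = Δx/Fx = (32989/59536) / (32989/14884) = 1/4
check: Δy/Fy = (-41531/59536) / (-41531/14884) = 1/4 ✓

α = 1/4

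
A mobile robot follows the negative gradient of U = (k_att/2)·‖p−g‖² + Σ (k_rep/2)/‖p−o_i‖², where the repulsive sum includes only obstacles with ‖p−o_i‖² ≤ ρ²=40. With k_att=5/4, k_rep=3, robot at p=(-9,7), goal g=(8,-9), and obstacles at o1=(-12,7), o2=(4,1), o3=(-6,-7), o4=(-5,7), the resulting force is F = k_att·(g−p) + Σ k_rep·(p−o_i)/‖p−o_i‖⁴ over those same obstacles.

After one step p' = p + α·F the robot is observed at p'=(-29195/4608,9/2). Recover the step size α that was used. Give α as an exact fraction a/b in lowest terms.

α = 1/8

F_att = 5/4·(g−p) = 5/4·(17,-16) = (21.2500,-20.0000)
o1: d²=9 ≤ ρ²=40; F_rep = 3·(3,0)/9² = (0.1111,0.0000)
o2: d²=205 > ρ²=40 → inactive
o3: d²=205 > ρ²=40 → inactive
o4: d²=16 ≤ ρ²=40; F_rep = 3·(-4,0)/16² = (-0.0469,0.0000)
F = F_att + ΣF_rep = (21.3142,-20.0000)
Δp = p'−p = (2.6643,-2.5000); α = Δx/Fx = (12277/4608) / (12277/576) = 1/8
check: Δy/Fy = (-5/2) / (-20) = 1/8 ✓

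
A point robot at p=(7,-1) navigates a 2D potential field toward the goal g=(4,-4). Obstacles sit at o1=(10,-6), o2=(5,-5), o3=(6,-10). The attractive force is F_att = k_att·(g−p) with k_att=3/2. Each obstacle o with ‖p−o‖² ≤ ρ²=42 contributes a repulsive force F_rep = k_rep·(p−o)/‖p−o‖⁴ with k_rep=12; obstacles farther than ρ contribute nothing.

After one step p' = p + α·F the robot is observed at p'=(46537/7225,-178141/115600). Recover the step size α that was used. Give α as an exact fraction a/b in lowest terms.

F_att = 3/2·(g−p) = 3/2·(-3,-3) = (-4.5000,-4.5000)
o1: d²=34 ≤ ρ²=42; F_rep = 12·(-3,5)/34² = (-0.0311,0.0519)
o2: d²=20 ≤ ρ²=42; F_rep = 12·(2,4)/20² = (0.0600,0.1200)
o3: d²=82 > ρ²=42 → inactive
F = F_att + ΣF_rep = (-4.4711,-4.3281)
Δp = p'−p = (-0.5589,-0.5410); α = Δx/Fx = (-4038/7225) / (-32304/7225) = 1/8
check: Δy/Fy = (-62541/115600) / (-62541/14450) = 1/8 ✓

α = 1/8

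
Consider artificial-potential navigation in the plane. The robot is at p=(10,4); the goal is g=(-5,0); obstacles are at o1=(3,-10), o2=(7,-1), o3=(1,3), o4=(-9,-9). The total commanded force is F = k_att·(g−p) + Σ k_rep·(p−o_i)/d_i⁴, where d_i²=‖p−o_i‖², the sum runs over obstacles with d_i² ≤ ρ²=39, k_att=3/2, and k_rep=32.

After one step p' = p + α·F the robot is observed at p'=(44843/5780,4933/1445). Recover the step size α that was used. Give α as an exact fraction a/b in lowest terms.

F_att = 3/2·(g−p) = 3/2·(-15,-4) = (-22.5000,-6.0000)
o1: d²=245 > ρ²=39 → inactive
o2: d²=34 ≤ ρ²=39; F_rep = 32·(3,5)/34² = (0.0830,0.1384)
o3: d²=82 > ρ²=39 → inactive
o4: d²=530 > ρ²=39 → inactive
F = F_att + ΣF_rep = (-22.4170,-5.8616)
Δp = p'−p = (-2.2417,-0.5862); α = Δx/Fx = (-12957/5780) / (-12957/578) = 1/10
check: Δy/Fy = (-847/1445) / (-1694/289) = 1/10 ✓

α = 1/10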